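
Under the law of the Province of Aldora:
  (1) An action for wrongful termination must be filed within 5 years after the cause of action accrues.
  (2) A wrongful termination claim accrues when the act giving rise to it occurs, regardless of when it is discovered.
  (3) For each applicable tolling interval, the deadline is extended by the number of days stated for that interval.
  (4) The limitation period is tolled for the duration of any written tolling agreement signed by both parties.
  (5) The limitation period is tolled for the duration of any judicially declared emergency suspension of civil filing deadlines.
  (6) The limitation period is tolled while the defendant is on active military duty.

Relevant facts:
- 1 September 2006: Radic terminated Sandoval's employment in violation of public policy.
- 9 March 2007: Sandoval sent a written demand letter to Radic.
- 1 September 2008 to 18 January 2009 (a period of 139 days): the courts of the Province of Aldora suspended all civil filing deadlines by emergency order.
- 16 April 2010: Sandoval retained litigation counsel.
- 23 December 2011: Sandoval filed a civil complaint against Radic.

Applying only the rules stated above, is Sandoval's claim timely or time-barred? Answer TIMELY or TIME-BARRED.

TIMELY

The cause of action accrued on 1 September 2006, the date of the act.
5 years from 1 September 2006 is 1 September 2011.
The period was tolled for 139 days by the emergency suspension of filing deadlines (1 September 2008 to 18 January 2009), pushing the deadline to 18 January 2012.
The other events in the timeline have no effect on the limitation period under the stated rules.
Filing on 23 December 2011 beat the 18 January 2012 deadline — the action is timely.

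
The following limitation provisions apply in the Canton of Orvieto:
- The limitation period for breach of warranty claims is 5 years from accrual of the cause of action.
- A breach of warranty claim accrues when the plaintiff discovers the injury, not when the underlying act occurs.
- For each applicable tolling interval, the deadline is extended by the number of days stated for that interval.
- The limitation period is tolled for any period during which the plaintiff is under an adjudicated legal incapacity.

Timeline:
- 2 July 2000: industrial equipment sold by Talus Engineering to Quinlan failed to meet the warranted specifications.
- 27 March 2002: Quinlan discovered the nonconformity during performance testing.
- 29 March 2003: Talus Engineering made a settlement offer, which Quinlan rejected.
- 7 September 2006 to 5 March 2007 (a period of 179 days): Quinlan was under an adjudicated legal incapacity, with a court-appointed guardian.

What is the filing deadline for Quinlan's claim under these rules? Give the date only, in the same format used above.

22 September 2007

Under the discovery rule, the claim accrued on 27 March 2002, when Quinlan discovered the injury — not on the 2 July 2000 date of the underlying act.
5 years from 27 March 2002 is 27 March 2007.
The plaintiff's legal incapacity from 7 September 2006 to 5 March 2007 tolled the period for 179 days, extending the deadline to 22 September 2007.
Nothing else in the chronology tolls or restarts the period.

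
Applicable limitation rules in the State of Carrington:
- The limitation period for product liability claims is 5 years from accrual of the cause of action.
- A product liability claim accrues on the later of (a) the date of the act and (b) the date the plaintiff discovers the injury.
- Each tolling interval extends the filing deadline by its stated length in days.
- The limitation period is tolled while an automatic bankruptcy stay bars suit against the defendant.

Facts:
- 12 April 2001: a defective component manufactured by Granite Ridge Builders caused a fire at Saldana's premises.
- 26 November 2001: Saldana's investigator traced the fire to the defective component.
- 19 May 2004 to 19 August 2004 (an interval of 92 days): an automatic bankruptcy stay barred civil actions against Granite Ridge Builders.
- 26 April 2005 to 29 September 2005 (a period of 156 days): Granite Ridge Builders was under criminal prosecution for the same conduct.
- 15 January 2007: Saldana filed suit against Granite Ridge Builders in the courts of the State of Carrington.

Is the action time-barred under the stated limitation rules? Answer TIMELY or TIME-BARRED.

TIMELY

Taking the later of the act (12 April 2001) and discovery (26 November 2001), the claim accrued on 26 November 2001.
The untolled deadline — 5 years after 26 November 2001 — is 26 November 2006.
The automatic bankruptcy stay from 19 May 2004 to 19 August 2004 tolled the period for 92 days, extending the deadline to 26 February 2007.
The pending criminal prosecution from 26 April 2005 to 29 September 2005 does not toll the period, because no stated rule makes a criminal prosecution a tolling event.
Filing on 15 January 2007 beat the 26 February 2007 deadline — the action is timely.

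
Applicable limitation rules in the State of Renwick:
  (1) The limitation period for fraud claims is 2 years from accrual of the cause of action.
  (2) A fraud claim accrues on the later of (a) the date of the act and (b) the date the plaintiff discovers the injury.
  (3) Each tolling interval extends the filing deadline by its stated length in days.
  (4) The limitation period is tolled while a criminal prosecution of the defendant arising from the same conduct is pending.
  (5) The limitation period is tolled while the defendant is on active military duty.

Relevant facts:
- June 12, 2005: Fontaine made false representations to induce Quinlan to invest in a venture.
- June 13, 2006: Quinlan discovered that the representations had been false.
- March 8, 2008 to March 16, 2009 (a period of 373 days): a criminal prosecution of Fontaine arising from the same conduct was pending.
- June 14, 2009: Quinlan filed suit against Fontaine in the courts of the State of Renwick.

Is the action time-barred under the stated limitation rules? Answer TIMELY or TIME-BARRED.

Because discovery on June 13, 2006 post-dates the June 12, 2005 act, accrual under the later-of rule falls on June 13, 2006.
Adding the 2 years base period to June 13, 2006 gives a deadline of June 13, 2008, before any tolling.
The period was tolled for 373 days by the pending criminal prosecution (March 8, 2008 to March 16, 2009), pushing the deadline to June 21, 2009.
Filing on June 14, 2009 beat the June 21, 2009 deadline — the action is timely.

TIMELY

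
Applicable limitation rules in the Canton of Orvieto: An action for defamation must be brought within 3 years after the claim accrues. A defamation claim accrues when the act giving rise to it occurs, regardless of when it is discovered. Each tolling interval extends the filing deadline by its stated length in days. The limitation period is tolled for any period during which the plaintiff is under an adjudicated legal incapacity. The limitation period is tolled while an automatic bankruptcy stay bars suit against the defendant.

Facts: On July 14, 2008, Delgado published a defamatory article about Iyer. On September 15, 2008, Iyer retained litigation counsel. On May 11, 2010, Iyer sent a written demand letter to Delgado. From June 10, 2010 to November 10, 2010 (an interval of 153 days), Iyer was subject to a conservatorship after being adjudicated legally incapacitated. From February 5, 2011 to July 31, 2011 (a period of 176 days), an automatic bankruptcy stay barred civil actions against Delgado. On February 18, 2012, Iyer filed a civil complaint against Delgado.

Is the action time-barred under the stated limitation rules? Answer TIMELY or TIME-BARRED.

TIMELY

The limitation period began to run on July 14, 2008.
3 years from July 14, 2008 is July 14, 2011.
Because the plaintiff's legal incapacity ran from June 10, 2010 to November 10, 2010, the deadline is extended by 153 days to December 14, 2011.
Because the automatic bankruptcy stay ran from February 5, 2011 to July 31, 2011, the deadline is extended by 176 days to June 7, 2012.
None of the other events listed affects the running of the period under the stated rules.
The February 18, 2012 filing precedes the June 7, 2012 deadline; the claim is timely.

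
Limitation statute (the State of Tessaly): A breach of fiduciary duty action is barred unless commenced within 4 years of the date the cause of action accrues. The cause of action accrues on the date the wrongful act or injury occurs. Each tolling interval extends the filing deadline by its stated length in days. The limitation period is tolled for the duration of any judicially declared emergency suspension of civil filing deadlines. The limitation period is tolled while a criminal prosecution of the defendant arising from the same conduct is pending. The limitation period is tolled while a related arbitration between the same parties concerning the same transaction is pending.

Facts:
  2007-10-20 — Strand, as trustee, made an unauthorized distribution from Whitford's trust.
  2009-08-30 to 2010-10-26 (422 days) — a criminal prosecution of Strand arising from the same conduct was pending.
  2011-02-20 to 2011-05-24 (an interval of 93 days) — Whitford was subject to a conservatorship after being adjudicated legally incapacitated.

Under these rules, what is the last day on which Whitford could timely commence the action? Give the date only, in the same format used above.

The limitation period began to run on 2007-10-20.
The untolled deadline — 4 years after 2007-10-20 — is 2011-10-20.
The period was tolled for 422 days by the pending criminal prosecution (2009-08-30 to 2010-10-26), pushing the deadline to 2012-12-15.
No stated provision tolls the period for the plaintiff's incapacity, so the interval from 2011-02-20 to 2011-05-24 has no effect on the deadline.

2012-12-15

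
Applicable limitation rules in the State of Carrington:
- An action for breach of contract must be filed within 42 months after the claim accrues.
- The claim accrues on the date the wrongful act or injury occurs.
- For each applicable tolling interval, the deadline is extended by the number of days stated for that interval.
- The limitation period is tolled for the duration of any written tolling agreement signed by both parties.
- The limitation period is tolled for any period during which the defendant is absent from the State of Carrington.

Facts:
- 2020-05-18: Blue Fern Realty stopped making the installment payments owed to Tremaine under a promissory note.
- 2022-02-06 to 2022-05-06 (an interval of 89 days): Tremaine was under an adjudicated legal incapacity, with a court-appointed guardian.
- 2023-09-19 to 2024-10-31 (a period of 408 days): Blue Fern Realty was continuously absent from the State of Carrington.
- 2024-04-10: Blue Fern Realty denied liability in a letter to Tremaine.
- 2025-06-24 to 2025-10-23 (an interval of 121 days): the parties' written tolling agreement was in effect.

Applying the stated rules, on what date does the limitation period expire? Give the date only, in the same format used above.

2024-12-30

The claim accrued on 2020-05-18, the date of the act.
The untolled deadline — 42 months after 2020-05-18 — is 2023-11-18.
Because the defendant's absence from the jurisdiction ran from 2023-09-19 to 2024-10-31, the deadline is extended by 408 days to 2024-12-30.
The written tolling agreement starting 2025-06-24 came too late — the period had run on 2024-12-30 — and so does not extend the deadline.
The plaintiff's legal incapacity from 2022-02-06 to 2022-05-06 does not toll the period, because no stated rule makes the plaintiff's incapacity a tolling event.
Nothing else in the chronology tolls or restarts the period.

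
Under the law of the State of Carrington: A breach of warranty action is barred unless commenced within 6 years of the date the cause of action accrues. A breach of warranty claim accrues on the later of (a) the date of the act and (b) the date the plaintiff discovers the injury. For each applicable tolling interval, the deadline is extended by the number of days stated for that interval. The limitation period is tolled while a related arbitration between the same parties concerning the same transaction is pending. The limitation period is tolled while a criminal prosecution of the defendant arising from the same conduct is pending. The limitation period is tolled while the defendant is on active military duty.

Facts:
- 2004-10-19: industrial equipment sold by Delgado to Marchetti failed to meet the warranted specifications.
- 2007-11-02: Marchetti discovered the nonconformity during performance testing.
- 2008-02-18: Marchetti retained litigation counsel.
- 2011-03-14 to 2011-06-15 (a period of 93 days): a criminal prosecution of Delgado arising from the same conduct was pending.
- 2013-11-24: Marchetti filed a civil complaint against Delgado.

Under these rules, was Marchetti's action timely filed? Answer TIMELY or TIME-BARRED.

Because discovery on 2007-11-02 post-dates the 2004-10-19 act, accrual under the later-of rule falls on 2007-11-02.
6 years from 2007-11-02 is 2013-11-02.
The pending criminal prosecution from 2011-03-14 to 2011-06-15 tolled the period for 93 days, extending the deadline to 2014-02-03.
Nothing else in the chronology tolls or restarts the period.
The 2013-11-24 filing precedes the 2014-02-03 deadline; the claim is timely.

TIMELY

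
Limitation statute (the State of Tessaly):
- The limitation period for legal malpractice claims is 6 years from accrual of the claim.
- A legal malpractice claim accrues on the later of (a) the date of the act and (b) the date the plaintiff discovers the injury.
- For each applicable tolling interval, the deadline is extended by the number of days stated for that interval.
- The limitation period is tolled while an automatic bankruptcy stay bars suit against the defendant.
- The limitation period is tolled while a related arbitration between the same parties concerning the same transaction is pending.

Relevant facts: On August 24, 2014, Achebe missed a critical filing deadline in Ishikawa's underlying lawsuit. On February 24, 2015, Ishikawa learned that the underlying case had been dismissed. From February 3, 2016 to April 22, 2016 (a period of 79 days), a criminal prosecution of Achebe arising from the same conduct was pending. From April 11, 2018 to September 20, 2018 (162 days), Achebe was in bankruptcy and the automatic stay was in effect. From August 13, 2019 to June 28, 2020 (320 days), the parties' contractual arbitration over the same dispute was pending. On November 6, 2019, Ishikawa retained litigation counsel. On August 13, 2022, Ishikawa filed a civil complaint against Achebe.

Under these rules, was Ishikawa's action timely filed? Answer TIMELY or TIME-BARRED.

TIME-BARRED

Because discovery on February 24, 2015 post-dates the August 24, 2014 act, accrual under the later-of rule falls on February 24, 2015.
The untolled deadline — 6 years after February 24, 2015 — is February 24, 2021.
The automatic bankruptcy stay from April 11, 2018 to September 20, 2018 tolled the period for 162 days, extending the deadline to August 5, 2021.
The pending related arbitration from August 13, 2019 to June 28, 2020 tolled the period for 320 days, extending the deadline to June 21, 2022.
No stated provision tolls the period for a criminal prosecution, so the interval from February 3, 2016 to April 22, 2016 has no effect on the deadline.
Nothing else in the chronology tolls or restarts the period.
The August 13, 2022 filing falls after the June 21, 2022 deadline; the claim is time-barred.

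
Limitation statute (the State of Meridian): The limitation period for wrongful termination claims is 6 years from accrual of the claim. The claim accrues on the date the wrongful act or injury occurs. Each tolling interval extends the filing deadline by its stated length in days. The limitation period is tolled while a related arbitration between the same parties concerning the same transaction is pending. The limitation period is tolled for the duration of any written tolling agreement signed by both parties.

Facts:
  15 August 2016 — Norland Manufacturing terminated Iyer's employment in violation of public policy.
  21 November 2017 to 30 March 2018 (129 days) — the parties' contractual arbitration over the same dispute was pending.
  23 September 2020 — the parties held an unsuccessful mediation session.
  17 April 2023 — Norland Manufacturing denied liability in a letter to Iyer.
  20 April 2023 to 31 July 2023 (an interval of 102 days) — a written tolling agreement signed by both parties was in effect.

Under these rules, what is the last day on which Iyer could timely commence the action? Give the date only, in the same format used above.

22 December 2022

The claim accrued on 15 August 2016, when the wrongful act occurred.
Adding the 6 years base period to 15 August 2016 gives a deadline of 15 August 2022, before any tolling.
The period was tolled for 129 days by the pending related arbitration (21 November 2017 to 30 March 2018), pushing the deadline to 22 December 2022.
The written tolling agreement from 20 April 2023 to 31 July 2023 began after the period had already run on 22 December 2022, so it has no tolling effect.
Nothing else in the chronology tolls or restarts the period.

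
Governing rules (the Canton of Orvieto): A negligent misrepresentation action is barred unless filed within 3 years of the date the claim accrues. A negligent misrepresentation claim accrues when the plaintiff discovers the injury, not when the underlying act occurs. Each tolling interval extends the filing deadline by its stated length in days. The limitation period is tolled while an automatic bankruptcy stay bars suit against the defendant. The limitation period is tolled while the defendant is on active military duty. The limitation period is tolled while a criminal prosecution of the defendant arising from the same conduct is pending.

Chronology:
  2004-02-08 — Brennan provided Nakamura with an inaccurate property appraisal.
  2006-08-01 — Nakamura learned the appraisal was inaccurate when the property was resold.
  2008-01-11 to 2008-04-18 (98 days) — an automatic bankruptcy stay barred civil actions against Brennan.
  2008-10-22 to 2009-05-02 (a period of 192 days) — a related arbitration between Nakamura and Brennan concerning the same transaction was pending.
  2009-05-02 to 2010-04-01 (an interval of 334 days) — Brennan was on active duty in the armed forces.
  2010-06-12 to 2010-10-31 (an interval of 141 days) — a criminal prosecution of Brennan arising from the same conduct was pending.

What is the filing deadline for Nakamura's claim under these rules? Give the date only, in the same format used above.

Accrual is tied to discovery, so the period began on 2006-08-01 rather than on 2004-02-08 when the act occurred.
The untolled deadline — 3 years after 2006-08-01 — is 2009-08-01.
The period was tolled for 98 days by the automatic bankruptcy stay (2008-01-11 to 2008-04-18), pushing the deadline to 2009-11-07.
Because the defendant's active military service ran from 2009-05-02 to 2010-04-01, the deadline is extended by 334 days to 2010-10-07.
The period was tolled for 141 days by the pending criminal prosecution (2010-06-12 to 2010-10-31), pushing the deadline to 2011-02-25.
Although a pending arbitration ran from 2008-10-22 to 2009-05-02, the stated rules do not make that a tolling event, so it is disregarded.

2011-02-25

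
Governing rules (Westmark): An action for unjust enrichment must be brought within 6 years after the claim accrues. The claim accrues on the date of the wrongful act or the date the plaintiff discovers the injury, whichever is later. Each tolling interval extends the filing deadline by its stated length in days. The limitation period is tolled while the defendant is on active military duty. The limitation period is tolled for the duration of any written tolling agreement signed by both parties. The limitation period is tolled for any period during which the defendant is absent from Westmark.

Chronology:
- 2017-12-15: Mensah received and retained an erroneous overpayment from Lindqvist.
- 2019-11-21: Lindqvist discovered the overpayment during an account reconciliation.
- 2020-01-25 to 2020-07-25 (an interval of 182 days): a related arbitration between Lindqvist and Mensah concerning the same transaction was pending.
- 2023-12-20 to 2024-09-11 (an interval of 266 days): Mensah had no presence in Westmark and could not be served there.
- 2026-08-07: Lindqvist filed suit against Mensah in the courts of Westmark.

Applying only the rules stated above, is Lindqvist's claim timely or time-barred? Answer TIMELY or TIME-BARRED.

TIMELY

The claim accrued on 2019-11-21 — the later of the 2017-12-15 act and the 2019-11-21 discovery.
Adding the 6 years base period to 2019-11-21 gives a deadline of 2025-11-21, before any tolling.
The defendant's absence from the jurisdiction from 2023-12-20 to 2024-09-11 tolled the period for 266 days, extending the deadline to 2026-08-14.
The pending related arbitration from 2020-01-25 to 2020-07-25 does not toll the period, because no stated rule makes a pending arbitration a tolling event.
The 2026-08-07 filing precedes the 2026-08-14 deadline; the claim is timely.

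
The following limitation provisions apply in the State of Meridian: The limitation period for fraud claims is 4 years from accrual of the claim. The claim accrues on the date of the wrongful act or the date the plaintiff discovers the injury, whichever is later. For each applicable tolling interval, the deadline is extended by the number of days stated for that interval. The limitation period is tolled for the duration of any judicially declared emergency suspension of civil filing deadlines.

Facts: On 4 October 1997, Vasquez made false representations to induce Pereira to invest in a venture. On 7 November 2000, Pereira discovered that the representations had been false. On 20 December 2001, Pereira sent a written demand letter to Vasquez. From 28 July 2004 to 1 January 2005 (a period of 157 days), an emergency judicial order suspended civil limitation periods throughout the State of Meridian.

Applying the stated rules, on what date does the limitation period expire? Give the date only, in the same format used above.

The claim accrued on 7 November 2000 — the later of the 4 October 1997 act and the 7 November 2000 discovery.
Adding the 4 years base period to 7 November 2000 gives a deadline of 7 November 2004, before any tolling.
Because the emergency suspension of filing deadlines ran from 28 July 2004 to 1 January 2005, the deadline is extended by 157 days to 13 April 2005.
Nothing else in the chronology tolls or restarts the period.

13 April 2005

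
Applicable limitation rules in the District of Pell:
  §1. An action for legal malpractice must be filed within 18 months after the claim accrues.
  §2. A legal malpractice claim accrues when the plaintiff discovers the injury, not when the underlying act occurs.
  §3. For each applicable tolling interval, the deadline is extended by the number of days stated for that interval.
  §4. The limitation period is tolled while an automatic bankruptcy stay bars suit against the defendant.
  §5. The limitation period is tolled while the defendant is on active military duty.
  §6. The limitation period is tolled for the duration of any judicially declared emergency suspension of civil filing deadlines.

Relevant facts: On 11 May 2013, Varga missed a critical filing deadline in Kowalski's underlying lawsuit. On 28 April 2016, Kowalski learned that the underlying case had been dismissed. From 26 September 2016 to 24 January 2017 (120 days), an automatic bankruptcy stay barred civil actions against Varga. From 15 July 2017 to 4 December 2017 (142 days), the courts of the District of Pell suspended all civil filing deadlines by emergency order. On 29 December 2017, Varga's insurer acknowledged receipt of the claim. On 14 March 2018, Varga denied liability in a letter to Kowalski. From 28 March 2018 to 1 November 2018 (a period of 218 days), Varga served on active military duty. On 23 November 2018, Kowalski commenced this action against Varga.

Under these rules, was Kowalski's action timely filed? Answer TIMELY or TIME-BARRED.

TIMELY

The claim did not accrue until Kowalski discovered the injury on 28 April 2016; the 11 May 2013 act date does not start the clock under the stated rule.
18 months from 28 April 2016 is 28 October 2017.
The automatic bankruptcy stay from 26 September 2016 to 24 January 2017 tolled the period for 120 days, extending the deadline to 25 February 2018.
The period was tolled for 142 days by the emergency suspension of filing deadlines (15 July 2017 to 4 December 2017), pushing the deadline to 17 July 2018.
Because the defendant's active military service ran from 28 March 2018 to 1 November 2018, the deadline is extended by 218 days to 20 February 2019.
None of the other events listed affects the running of the period under the stated rules.
Kowalski filed on 23 November 2018, before the 20 February 2019 deadline, so the action is timely.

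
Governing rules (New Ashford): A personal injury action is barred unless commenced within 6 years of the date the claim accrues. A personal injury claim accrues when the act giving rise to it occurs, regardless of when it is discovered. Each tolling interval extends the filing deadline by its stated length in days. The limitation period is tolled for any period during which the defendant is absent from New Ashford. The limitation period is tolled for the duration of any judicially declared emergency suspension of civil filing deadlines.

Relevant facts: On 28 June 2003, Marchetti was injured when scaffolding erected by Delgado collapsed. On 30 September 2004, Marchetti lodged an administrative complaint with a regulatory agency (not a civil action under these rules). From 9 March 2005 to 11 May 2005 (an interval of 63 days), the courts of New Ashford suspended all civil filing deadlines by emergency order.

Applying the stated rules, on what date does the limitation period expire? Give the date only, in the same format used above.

30 August 2009

The limitation period began to run on 28 June 2003.
Adding the 6 years base period to 28 June 2003 gives a deadline of 28 June 2009, before any tolling.
The emergency suspension of filing deadlines from 9 March 2005 to 11 May 2005 tolled the period for 63 days, extending the deadline to 30 August 2009.
The other events in the timeline have no effect on the limitation period under the stated rules.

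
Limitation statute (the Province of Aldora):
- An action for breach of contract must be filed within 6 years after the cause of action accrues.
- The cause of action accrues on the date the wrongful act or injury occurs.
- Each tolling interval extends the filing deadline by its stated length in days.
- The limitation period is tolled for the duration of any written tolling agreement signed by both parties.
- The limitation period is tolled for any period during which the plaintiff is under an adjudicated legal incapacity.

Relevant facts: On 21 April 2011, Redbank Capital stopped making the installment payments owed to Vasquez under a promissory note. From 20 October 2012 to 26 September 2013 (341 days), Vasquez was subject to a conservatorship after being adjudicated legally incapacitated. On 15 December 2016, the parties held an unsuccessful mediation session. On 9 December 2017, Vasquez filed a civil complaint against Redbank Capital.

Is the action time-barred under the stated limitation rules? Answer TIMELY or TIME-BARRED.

TIMELY

The limitation period began to run on 21 April 2011.
6 years from 21 April 2011 is 21 April 2017.
The period was tolled for 341 days by the plaintiff's legal incapacity (20 October 2012 to 26 September 2013), pushing the deadline to 28 March 2018.
None of the other events listed affects the running of the period under the stated rules.
Vasquez filed on 9 December 2017, before the 28 March 2018 deadline, so the action is timely.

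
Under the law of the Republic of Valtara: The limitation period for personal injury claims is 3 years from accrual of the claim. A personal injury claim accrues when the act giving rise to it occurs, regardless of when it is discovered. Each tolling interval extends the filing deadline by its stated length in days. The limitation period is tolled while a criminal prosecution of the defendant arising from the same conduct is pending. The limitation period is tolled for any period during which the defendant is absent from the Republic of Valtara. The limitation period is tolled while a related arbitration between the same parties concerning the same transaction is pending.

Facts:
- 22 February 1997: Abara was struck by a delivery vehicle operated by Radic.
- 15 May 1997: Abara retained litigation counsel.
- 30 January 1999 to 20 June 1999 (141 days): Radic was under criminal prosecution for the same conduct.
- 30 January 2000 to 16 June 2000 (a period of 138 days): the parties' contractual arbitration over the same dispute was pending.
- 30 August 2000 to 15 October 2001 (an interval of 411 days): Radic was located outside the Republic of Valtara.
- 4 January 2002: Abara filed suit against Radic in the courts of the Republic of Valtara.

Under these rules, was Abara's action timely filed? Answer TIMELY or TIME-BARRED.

TIMELY

The claim accrued on 22 February 1997, when the wrongful act occurred.
Adding the 3 years base period to 22 February 1997 gives a deadline of 22 February 2000, before any tolling.
The period was tolled for 141 days by the pending criminal prosecution (30 January 1999 to 20 June 1999), pushing the deadline to 12 July 2000.
Because the pending related arbitration ran from 30 January 2000 to 16 June 2000, the deadline is extended by 138 days to 27 November 2000.
The defendant's absence from the jurisdiction from 30 August 2000 to 15 October 2001 tolled the period for 411 days, extending the deadline to 12 January 2002.
The other events in the timeline have no effect on the limitation period under the stated rules.
Filing on 4 January 2002 beat the 12 January 2002 deadline — the action is timely.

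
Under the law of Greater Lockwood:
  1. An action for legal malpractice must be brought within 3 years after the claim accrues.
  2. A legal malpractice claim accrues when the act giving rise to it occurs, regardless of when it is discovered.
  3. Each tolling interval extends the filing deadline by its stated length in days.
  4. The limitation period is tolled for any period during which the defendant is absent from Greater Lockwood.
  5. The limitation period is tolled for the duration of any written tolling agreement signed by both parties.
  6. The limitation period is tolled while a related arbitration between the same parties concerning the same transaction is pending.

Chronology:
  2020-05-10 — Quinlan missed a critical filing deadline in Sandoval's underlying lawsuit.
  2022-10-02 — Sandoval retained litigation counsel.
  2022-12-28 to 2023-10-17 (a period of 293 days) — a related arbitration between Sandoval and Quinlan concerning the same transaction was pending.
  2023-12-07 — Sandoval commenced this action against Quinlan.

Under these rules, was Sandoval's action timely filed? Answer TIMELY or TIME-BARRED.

TIMELY

The claim accrued on 2020-05-10, when the wrongful act occurred.
Adding the 3 years base period to 2020-05-10 gives a deadline of 2023-05-10, before any tolling.
Because the pending related arbitration ran from 2022-12-28 to 2023-10-17, the deadline is extended by 293 days to 2024-02-27.
The other events in the timeline have no effect on the limitation period under the stated rules.
Sandoval filed on 2023-12-07, before the 2024-02-27 deadline, so the action is timely.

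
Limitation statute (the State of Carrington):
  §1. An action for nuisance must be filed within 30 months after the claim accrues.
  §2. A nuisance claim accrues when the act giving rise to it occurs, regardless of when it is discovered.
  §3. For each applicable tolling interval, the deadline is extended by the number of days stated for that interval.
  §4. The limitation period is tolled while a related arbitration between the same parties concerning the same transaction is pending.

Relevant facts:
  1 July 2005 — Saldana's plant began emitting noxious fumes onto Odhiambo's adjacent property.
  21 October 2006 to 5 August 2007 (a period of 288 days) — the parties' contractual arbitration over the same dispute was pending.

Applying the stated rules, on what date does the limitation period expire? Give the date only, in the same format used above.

15 October 2008

The claim accrued on 1 July 2005, the date of the act.
Adding the 30 months base period to 1 July 2005 gives a deadline of 1 January 2008, before any tolling.
The pending related arbitration from 21 October 2006 to 5 August 2007 tolled the period for 288 days, extending the deadline to 15 October 2008.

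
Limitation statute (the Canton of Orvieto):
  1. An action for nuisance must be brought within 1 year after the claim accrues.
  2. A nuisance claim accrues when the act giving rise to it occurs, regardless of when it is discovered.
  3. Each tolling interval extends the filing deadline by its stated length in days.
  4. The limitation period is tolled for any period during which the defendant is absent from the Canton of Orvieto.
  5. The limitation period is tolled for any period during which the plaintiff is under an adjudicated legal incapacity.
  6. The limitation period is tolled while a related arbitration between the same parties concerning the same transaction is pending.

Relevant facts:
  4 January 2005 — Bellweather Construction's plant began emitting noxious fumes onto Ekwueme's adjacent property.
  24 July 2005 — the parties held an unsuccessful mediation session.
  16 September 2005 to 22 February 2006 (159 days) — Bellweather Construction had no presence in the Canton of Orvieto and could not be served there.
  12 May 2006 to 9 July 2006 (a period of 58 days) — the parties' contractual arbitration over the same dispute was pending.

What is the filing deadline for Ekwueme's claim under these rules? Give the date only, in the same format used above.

The claim accrued on 4 January 2005, when the wrongful act occurred.
1 year from 4 January 2005 is 4 January 2006.
The defendant's absence from the jurisdiction from 16 September 2005 to 22 February 2006 tolled the period for 159 days, extending the deadline to 12 June 2006.
The pending related arbitration from 12 May 2006 to 9 July 2006 tolled the period for 58 days, extending the deadline to 9 August 2006.
Nothing else in the chronology tolls or restarts the period.

9 August 2006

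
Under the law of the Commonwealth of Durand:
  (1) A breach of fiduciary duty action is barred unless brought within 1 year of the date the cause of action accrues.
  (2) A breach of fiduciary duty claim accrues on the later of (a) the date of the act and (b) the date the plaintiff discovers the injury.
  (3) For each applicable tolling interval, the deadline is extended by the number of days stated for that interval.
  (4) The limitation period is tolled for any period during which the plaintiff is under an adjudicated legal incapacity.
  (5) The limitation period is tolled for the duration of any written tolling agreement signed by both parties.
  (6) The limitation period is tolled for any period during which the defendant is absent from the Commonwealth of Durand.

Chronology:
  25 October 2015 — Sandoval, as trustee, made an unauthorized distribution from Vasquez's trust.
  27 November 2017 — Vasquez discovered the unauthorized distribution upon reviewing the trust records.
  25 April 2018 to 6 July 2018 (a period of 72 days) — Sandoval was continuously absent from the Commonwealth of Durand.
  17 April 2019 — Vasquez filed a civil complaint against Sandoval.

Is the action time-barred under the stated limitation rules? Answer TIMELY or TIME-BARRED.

TIME-BARRED

The claim accrued on 27 November 2017 — the later of the 25 October 2015 act and the 27 November 2017 discovery.
The untolled deadline — 1 year after 27 November 2017 — is 27 November 2018.
The period was tolled for 72 days by the defendant's absence from the jurisdiction (25 April 2018 to 6 July 2018), pushing the deadline to 7 February 2019.
Filing on 17 April 2019 missed the 7 February 2019 deadline — the action is time-barred.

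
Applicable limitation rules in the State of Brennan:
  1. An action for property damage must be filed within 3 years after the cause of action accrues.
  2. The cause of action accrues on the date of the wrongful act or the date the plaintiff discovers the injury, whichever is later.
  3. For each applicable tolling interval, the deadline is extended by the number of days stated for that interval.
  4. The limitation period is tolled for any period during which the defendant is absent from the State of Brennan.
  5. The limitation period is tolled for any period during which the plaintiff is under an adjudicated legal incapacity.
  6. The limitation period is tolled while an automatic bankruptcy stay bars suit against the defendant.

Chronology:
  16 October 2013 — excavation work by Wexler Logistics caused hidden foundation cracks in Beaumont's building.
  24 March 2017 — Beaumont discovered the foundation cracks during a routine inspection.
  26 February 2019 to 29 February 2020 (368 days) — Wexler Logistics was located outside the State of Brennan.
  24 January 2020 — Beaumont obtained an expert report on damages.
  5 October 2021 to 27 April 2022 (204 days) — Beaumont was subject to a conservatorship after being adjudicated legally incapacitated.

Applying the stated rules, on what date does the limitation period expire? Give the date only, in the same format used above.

27 March 2021

The claim accrued on 24 March 2017 — the later of the 16 October 2013 act and the 24 March 2017 discovery.
3 years from 24 March 2017 is 24 March 2020.
Because the defendant's absence from the jurisdiction ran from 26 February 2019 to 29 February 2020, the deadline is extended by 368 days to 27 March 2021.
By the time the plaintiff's legal incapacity began on 5 October 2021, the limitation period had already expired on 27 March 2021; that interval cannot revive it.
Nothing else in the chronology tolls or restarts the period.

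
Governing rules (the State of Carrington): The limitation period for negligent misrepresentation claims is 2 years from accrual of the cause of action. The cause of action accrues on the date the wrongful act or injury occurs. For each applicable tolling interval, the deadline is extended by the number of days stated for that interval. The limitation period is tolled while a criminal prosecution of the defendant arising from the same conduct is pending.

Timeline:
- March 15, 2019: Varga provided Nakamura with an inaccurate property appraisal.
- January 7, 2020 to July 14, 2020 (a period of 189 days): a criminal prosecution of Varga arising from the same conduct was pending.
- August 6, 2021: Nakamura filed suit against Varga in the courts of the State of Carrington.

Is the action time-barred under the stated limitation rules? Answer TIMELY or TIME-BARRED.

TIMELY

The cause of action accrued on March 15, 2019, the date of the act.
The untolled deadline — 2 years after March 15, 2019 — is March 15, 2021.
The pending criminal prosecution from January 7, 2020 to July 14, 2020 tolled the period for 189 days, extending the deadline to September 20, 2021.
Nakamura filed on August 6, 2021, before the September 20, 2021 deadline, so the action is timely.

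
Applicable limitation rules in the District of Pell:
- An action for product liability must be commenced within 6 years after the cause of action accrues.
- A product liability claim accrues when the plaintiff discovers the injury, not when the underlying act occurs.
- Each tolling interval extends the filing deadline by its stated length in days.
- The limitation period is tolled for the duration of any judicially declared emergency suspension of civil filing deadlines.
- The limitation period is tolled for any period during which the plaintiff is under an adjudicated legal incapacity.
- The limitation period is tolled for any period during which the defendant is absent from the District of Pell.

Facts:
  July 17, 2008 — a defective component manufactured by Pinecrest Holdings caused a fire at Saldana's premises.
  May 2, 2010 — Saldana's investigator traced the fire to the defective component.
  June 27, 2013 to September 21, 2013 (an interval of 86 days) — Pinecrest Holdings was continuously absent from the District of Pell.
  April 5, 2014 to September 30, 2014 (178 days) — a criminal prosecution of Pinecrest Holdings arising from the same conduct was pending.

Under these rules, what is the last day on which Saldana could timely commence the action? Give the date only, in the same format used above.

July 27, 2016

The claim did not accrue until Saldana discovered the injury on May 2, 2010; the July 17, 2008 act date does not start the clock under the stated rule.
6 years from May 2, 2010 is May 2, 2016.
The period was tolled for 86 days by the defendant's absence from the jurisdiction (June 27, 2013 to September 21, 2013), pushing the deadline to July 27, 2016.
The pending criminal prosecution from April 5, 2014 to September 30, 2014 does not toll the period, because no stated rule makes a criminal prosecution a tolling event.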